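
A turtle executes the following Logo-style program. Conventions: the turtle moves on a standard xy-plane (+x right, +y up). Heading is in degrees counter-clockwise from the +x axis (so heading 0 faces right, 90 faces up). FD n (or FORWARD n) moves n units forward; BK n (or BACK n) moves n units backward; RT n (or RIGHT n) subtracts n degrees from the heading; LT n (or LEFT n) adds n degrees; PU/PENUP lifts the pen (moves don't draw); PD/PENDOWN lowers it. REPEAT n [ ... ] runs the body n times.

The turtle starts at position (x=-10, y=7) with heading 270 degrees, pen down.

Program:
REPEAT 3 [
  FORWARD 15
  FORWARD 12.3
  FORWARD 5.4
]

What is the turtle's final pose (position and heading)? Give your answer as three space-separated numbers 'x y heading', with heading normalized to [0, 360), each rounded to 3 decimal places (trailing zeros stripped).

Answer: -10 -91.1 270

Derivation:
Executing turtle program step by step:
Start: pos=(-10,7), heading=270, pen down
REPEAT 3 [
  -- iteration 1/3 --
  FD 15: (-10,7) -> (-10,-8) [heading=270, draw]
  FD 12.3: (-10,-8) -> (-10,-20.3) [heading=270, draw]
  FD 5.4: (-10,-20.3) -> (-10,-25.7) [heading=270, draw]
  -- iteration 2/3 --
  FD 15: (-10,-25.7) -> (-10,-40.7) [heading=270, draw]
  FD 12.3: (-10,-40.7) -> (-10,-53) [heading=270, draw]
  FD 5.4: (-10,-53) -> (-10,-58.4) [heading=270, draw]
  -- iteration 3/3 --
  FD 15: (-10,-58.4) -> (-10,-73.4) [heading=270, draw]
  FD 12.3: (-10,-73.4) -> (-10,-85.7) [heading=270, draw]
  FD 5.4: (-10,-85.7) -> (-10,-91.1) [heading=270, draw]
]
Final: pos=(-10,-91.1), heading=270, 9 segment(s) drawn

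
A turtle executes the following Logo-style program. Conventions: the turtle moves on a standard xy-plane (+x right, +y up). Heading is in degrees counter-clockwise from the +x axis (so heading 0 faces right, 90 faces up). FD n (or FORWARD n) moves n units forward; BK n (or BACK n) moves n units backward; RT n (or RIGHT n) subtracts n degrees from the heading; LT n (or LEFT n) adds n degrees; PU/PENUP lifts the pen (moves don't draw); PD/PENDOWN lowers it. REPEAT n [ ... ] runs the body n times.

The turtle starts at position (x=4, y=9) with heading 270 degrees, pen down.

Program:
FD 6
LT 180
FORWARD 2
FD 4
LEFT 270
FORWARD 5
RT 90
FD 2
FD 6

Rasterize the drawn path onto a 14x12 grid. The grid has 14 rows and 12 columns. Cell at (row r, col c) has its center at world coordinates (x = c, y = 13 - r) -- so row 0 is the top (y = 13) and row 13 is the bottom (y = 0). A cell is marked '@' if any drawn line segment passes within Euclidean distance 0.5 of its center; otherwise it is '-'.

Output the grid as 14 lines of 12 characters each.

Answer: ------------
------------
------------
------------
----@@@@@@--
----@----@--
----@----@--
----@----@--
----@----@--
----@----@--
----@----@--
---------@--
---------@--
------------

Derivation:
Segment 0: (4,9) -> (4,3)
Segment 1: (4,3) -> (4,5)
Segment 2: (4,5) -> (4,9)
Segment 3: (4,9) -> (9,9)
Segment 4: (9,9) -> (9,7)
Segment 5: (9,7) -> (9,1)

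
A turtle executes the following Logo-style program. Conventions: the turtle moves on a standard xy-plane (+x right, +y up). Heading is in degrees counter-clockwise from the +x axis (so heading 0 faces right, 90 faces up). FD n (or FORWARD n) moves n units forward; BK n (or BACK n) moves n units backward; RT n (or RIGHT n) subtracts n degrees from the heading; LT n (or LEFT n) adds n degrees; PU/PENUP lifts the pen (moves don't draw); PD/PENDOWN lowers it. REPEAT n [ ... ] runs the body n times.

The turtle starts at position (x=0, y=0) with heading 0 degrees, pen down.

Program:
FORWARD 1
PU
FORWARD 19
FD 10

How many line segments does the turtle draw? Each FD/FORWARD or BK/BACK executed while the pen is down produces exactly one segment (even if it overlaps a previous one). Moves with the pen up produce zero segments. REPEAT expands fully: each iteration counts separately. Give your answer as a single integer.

Answer: 1

Derivation:
Executing turtle program step by step:
Start: pos=(0,0), heading=0, pen down
FD 1: (0,0) -> (1,0) [heading=0, draw]
PU: pen up
FD 19: (1,0) -> (20,0) [heading=0, move]
FD 10: (20,0) -> (30,0) [heading=0, move]
Final: pos=(30,0), heading=0, 1 segment(s) drawn
Segments drawn: 1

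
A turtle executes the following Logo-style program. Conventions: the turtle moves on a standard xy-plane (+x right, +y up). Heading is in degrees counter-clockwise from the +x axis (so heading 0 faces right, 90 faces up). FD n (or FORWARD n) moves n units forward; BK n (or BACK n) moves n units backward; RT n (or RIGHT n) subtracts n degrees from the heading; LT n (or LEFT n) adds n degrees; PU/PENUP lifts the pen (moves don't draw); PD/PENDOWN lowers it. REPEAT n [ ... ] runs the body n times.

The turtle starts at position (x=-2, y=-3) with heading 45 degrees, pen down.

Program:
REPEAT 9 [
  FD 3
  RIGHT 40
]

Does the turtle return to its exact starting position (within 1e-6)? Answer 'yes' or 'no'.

Answer: yes

Derivation:
Executing turtle program step by step:
Start: pos=(-2,-3), heading=45, pen down
REPEAT 9 [
  -- iteration 1/9 --
  FD 3: (-2,-3) -> (0.121,-0.879) [heading=45, draw]
  RT 40: heading 45 -> 5
  -- iteration 2/9 --
  FD 3: (0.121,-0.879) -> (3.11,-0.617) [heading=5, draw]
  RT 40: heading 5 -> 325
  -- iteration 3/9 --
  FD 3: (3.11,-0.617) -> (5.567,-2.338) [heading=325, draw]
  RT 40: heading 325 -> 285
  -- iteration 4/9 --
  FD 3: (5.567,-2.338) -> (6.344,-5.236) [heading=285, draw]
  RT 40: heading 285 -> 245
  -- iteration 5/9 --
  FD 3: (6.344,-5.236) -> (5.076,-7.955) [heading=245, draw]
  RT 40: heading 245 -> 205
  -- iteration 6/9 --
  FD 3: (5.076,-7.955) -> (2.357,-9.222) [heading=205, draw]
  RT 40: heading 205 -> 165
  -- iteration 7/9 --
  FD 3: (2.357,-9.222) -> (-0.541,-8.446) [heading=165, draw]
  RT 40: heading 165 -> 125
  -- iteration 8/9 --
  FD 3: (-0.541,-8.446) -> (-2.261,-5.989) [heading=125, draw]
  RT 40: heading 125 -> 85
  -- iteration 9/9 --
  FD 3: (-2.261,-5.989) -> (-2,-3) [heading=85, draw]
  RT 40: heading 85 -> 45
]
Final: pos=(-2,-3), heading=45, 9 segment(s) drawn

Start position: (-2, -3)
Final position: (-2, -3)
Distance = 0; < 1e-6 -> CLOSED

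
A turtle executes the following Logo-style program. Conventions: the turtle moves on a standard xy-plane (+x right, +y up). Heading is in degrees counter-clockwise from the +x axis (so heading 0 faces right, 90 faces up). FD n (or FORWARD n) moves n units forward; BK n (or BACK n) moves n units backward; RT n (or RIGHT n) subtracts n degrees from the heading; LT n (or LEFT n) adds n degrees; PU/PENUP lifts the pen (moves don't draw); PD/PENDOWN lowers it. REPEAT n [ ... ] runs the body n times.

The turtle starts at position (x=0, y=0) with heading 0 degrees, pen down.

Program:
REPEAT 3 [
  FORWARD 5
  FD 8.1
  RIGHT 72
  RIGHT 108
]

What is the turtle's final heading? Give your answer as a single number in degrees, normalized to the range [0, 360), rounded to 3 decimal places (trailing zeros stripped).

Executing turtle program step by step:
Start: pos=(0,0), heading=0, pen down
REPEAT 3 [
  -- iteration 1/3 --
  FD 5: (0,0) -> (5,0) [heading=0, draw]
  FD 8.1: (5,0) -> (13.1,0) [heading=0, draw]
  RT 72: heading 0 -> 288
  RT 108: heading 288 -> 180
  -- iteration 2/3 --
  FD 5: (13.1,0) -> (8.1,0) [heading=180, draw]
  FD 8.1: (8.1,0) -> (0,0) [heading=180, draw]
  RT 72: heading 180 -> 108
  RT 108: heading 108 -> 0
  -- iteration 3/3 --
  FD 5: (0,0) -> (5,0) [heading=0, draw]
  FD 8.1: (5,0) -> (13.1,0) [heading=0, draw]
  RT 72: heading 0 -> 288
  RT 108: heading 288 -> 180
]
Final: pos=(13.1,0), heading=180, 6 segment(s) drawn

Answer: 180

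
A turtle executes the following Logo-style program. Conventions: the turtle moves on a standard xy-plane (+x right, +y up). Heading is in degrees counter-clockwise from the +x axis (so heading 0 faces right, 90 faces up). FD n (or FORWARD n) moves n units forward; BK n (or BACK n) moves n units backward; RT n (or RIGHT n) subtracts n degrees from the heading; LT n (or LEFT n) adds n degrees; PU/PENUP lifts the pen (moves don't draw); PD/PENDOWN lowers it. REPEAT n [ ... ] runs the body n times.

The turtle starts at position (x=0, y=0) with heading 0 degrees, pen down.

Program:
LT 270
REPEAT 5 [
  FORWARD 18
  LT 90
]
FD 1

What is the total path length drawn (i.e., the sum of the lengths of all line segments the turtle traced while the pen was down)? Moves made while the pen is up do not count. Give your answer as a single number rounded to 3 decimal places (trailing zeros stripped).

Executing turtle program step by step:
Start: pos=(0,0), heading=0, pen down
LT 270: heading 0 -> 270
REPEAT 5 [
  -- iteration 1/5 --
  FD 18: (0,0) -> (0,-18) [heading=270, draw]
  LT 90: heading 270 -> 0
  -- iteration 2/5 --
  FD 18: (0,-18) -> (18,-18) [heading=0, draw]
  LT 90: heading 0 -> 90
  -- iteration 3/5 --
  FD 18: (18,-18) -> (18,0) [heading=90, draw]
  LT 90: heading 90 -> 180
  -- iteration 4/5 --
  FD 18: (18,0) -> (0,0) [heading=180, draw]
  LT 90: heading 180 -> 270
  -- iteration 5/5 --
  FD 18: (0,0) -> (0,-18) [heading=270, draw]
  LT 90: heading 270 -> 0
]
FD 1: (0,-18) -> (1,-18) [heading=0, draw]
Final: pos=(1,-18), heading=0, 6 segment(s) drawn

Segment lengths:
  seg 1: (0,0) -> (0,-18), length = 18
  seg 2: (0,-18) -> (18,-18), length = 18
  seg 3: (18,-18) -> (18,0), length = 18
  seg 4: (18,0) -> (0,0), length = 18
  seg 5: (0,0) -> (0,-18), length = 18
  seg 6: (0,-18) -> (1,-18), length = 1
Total = 91

Answer: 91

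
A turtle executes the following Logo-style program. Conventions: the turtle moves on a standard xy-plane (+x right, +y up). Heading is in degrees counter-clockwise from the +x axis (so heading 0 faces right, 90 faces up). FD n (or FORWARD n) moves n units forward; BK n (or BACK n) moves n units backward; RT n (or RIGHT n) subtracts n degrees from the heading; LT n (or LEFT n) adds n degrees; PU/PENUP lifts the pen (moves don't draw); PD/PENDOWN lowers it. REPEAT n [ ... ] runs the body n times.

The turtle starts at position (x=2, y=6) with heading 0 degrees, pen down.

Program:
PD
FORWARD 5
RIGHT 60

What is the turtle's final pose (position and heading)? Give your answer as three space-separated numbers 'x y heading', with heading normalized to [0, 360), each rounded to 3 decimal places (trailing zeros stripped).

Executing turtle program step by step:
Start: pos=(2,6), heading=0, pen down
PD: pen down
FD 5: (2,6) -> (7,6) [heading=0, draw]
RT 60: heading 0 -> 300
Final: pos=(7,6), heading=300, 1 segment(s) drawn

Answer: 7 6 300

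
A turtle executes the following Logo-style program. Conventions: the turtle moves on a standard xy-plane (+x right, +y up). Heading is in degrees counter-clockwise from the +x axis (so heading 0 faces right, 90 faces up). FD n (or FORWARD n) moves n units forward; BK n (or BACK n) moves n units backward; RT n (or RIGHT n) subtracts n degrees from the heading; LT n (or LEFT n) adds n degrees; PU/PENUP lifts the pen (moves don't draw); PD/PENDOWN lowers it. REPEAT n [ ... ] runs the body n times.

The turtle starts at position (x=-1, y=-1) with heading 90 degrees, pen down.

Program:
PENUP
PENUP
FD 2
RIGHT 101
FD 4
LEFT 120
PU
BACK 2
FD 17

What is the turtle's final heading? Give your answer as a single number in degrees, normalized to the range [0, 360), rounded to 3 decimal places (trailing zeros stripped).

Answer: 109

Derivation:
Executing turtle program step by step:
Start: pos=(-1,-1), heading=90, pen down
PU: pen up
PU: pen up
FD 2: (-1,-1) -> (-1,1) [heading=90, move]
RT 101: heading 90 -> 349
FD 4: (-1,1) -> (2.927,0.237) [heading=349, move]
LT 120: heading 349 -> 109
PU: pen up
BK 2: (2.927,0.237) -> (3.578,-1.654) [heading=109, move]
FD 17: (3.578,-1.654) -> (-1.957,14.42) [heading=109, move]
Final: pos=(-1.957,14.42), heading=109, 0 segment(s) drawn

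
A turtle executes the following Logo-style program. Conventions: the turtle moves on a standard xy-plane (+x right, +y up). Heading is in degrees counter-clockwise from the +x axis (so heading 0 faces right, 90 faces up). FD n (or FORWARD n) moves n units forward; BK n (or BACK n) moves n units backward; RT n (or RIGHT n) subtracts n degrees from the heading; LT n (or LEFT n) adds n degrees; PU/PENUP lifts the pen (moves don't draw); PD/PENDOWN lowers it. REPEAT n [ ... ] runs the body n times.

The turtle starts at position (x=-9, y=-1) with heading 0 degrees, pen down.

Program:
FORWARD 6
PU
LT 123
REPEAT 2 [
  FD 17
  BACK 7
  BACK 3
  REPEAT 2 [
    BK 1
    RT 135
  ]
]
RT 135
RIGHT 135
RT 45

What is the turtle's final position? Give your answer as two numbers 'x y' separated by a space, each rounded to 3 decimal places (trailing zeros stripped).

Executing turtle program step by step:
Start: pos=(-9,-1), heading=0, pen down
FD 6: (-9,-1) -> (-3,-1) [heading=0, draw]
PU: pen up
LT 123: heading 0 -> 123
REPEAT 2 [
  -- iteration 1/2 --
  FD 17: (-3,-1) -> (-12.259,13.257) [heading=123, move]
  BK 7: (-12.259,13.257) -> (-8.446,7.387) [heading=123, move]
  BK 3: (-8.446,7.387) -> (-6.812,4.871) [heading=123, move]
  REPEAT 2 [
    -- iteration 1/2 --
    BK 1: (-6.812,4.871) -> (-6.268,4.032) [heading=123, move]
    RT 135: heading 123 -> 348
    -- iteration 2/2 --
    BK 1: (-6.268,4.032) -> (-7.246,4.24) [heading=348, move]
    RT 135: heading 348 -> 213
  ]
  -- iteration 2/2 --
  FD 17: (-7.246,4.24) -> (-21.503,-5.019) [heading=213, move]
  BK 7: (-21.503,-5.019) -> (-15.633,-1.206) [heading=213, move]
  BK 3: (-15.633,-1.206) -> (-13.117,0.427) [heading=213, move]
  REPEAT 2 [
    -- iteration 1/2 --
    BK 1: (-13.117,0.427) -> (-12.278,0.972) [heading=213, move]
    RT 135: heading 213 -> 78
    -- iteration 2/2 --
    BK 1: (-12.278,0.972) -> (-12.486,-0.006) [heading=78, move]
    RT 135: heading 78 -> 303
  ]
]
RT 135: heading 303 -> 168
RT 135: heading 168 -> 33
RT 45: heading 33 -> 348
Final: pos=(-12.486,-0.006), heading=348, 1 segment(s) drawn

Answer: -12.486 -0.006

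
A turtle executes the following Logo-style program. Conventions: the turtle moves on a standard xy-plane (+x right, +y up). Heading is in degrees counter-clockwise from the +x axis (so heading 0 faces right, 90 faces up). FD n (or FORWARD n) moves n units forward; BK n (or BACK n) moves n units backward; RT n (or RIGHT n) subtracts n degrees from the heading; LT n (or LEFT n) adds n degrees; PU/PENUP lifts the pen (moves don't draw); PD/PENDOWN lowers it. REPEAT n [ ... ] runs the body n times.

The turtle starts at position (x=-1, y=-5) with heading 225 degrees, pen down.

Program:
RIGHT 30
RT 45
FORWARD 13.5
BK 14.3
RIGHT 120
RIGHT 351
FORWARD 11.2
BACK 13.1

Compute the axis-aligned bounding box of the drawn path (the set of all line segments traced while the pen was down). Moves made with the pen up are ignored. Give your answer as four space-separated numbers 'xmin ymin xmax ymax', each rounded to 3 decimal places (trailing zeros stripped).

Answer: -12.691 -6.596 8.397 1.75

Derivation:
Executing turtle program step by step:
Start: pos=(-1,-5), heading=225, pen down
RT 30: heading 225 -> 195
RT 45: heading 195 -> 150
FD 13.5: (-1,-5) -> (-12.691,1.75) [heading=150, draw]
BK 14.3: (-12.691,1.75) -> (-0.307,-5.4) [heading=150, draw]
RT 120: heading 150 -> 30
RT 351: heading 30 -> 39
FD 11.2: (-0.307,-5.4) -> (8.397,1.648) [heading=39, draw]
BK 13.1: (8.397,1.648) -> (-1.784,-6.596) [heading=39, draw]
Final: pos=(-1.784,-6.596), heading=39, 4 segment(s) drawn

Segment endpoints: x in {-12.691, -1.784, -1, -0.307, 8.397}, y in {-6.596, -5.4, -5, 1.648, 1.75}
xmin=-12.691, ymin=-6.596, xmax=8.397, ymax=1.75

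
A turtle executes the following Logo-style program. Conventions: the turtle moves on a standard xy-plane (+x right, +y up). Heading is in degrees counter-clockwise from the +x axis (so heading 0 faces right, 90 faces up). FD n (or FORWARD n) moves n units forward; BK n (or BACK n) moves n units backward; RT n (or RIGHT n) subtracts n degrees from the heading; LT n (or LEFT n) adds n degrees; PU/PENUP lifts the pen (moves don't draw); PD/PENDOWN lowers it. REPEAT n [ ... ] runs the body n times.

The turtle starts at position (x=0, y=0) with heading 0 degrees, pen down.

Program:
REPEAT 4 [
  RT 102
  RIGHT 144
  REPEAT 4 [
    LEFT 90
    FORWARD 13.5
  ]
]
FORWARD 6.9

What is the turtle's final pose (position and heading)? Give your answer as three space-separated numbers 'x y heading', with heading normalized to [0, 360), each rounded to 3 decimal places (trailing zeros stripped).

Executing turtle program step by step:
Start: pos=(0,0), heading=0, pen down
REPEAT 4 [
  -- iteration 1/4 --
  RT 102: heading 0 -> 258
  RT 144: heading 258 -> 114
  REPEAT 4 [
    -- iteration 1/4 --
    LT 90: heading 114 -> 204
    FD 13.5: (0,0) -> (-12.333,-5.491) [heading=204, draw]
    -- iteration 2/4 --
    LT 90: heading 204 -> 294
    FD 13.5: (-12.333,-5.491) -> (-6.842,-17.824) [heading=294, draw]
    -- iteration 3/4 --
    LT 90: heading 294 -> 24
    FD 13.5: (-6.842,-17.824) -> (5.491,-12.333) [heading=24, draw]
    -- iteration 4/4 --
    LT 90: heading 24 -> 114
    FD 13.5: (5.491,-12.333) -> (0,0) [heading=114, draw]
  ]
  -- iteration 2/4 --
  RT 102: heading 114 -> 12
  RT 144: heading 12 -> 228
  REPEAT 4 [
    -- iteration 1/4 --
    LT 90: heading 228 -> 318
    FD 13.5: (0,0) -> (10.032,-9.033) [heading=318, draw]
    -- iteration 2/4 --
    LT 90: heading 318 -> 48
    FD 13.5: (10.032,-9.033) -> (19.066,0.999) [heading=48, draw]
    -- iteration 3/4 --
    LT 90: heading 48 -> 138
    FD 13.5: (19.066,0.999) -> (9.033,10.032) [heading=138, draw]
    -- iteration 4/4 --
    LT 90: heading 138 -> 228
    FD 13.5: (9.033,10.032) -> (0,0) [heading=228, draw]
  ]
  -- iteration 3/4 --
  RT 102: heading 228 -> 126
  RT 144: heading 126 -> 342
  REPEAT 4 [
    -- iteration 1/4 --
    LT 90: heading 342 -> 72
    FD 13.5: (0,0) -> (4.172,12.839) [heading=72, draw]
    -- iteration 2/4 --
    LT 90: heading 72 -> 162
    FD 13.5: (4.172,12.839) -> (-8.668,17.011) [heading=162, draw]
    -- iteration 3/4 --
    LT 90: heading 162 -> 252
    FD 13.5: (-8.668,17.011) -> (-12.839,4.172) [heading=252, draw]
    -- iteration 4/4 --
    LT 90: heading 252 -> 342
    FD 13.5: (-12.839,4.172) -> (0,0) [heading=342, draw]
  ]
  -- iteration 4/4 --
  RT 102: heading 342 -> 240
  RT 144: heading 240 -> 96
  REPEAT 4 [
    -- iteration 1/4 --
    LT 90: heading 96 -> 186
    FD 13.5: (0,0) -> (-13.426,-1.411) [heading=186, draw]
    -- iteration 2/4 --
    LT 90: heading 186 -> 276
    FD 13.5: (-13.426,-1.411) -> (-12.015,-14.837) [heading=276, draw]
    -- iteration 3/4 --
    LT 90: heading 276 -> 6
    FD 13.5: (-12.015,-14.837) -> (1.411,-13.426) [heading=6, draw]
    -- iteration 4/4 --
    LT 90: heading 6 -> 96
    FD 13.5: (1.411,-13.426) -> (0,0) [heading=96, draw]
  ]
]
FD 6.9: (0,0) -> (-0.721,6.862) [heading=96, draw]
Final: pos=(-0.721,6.862), heading=96, 17 segment(s) drawn

Answer: -0.721 6.862 96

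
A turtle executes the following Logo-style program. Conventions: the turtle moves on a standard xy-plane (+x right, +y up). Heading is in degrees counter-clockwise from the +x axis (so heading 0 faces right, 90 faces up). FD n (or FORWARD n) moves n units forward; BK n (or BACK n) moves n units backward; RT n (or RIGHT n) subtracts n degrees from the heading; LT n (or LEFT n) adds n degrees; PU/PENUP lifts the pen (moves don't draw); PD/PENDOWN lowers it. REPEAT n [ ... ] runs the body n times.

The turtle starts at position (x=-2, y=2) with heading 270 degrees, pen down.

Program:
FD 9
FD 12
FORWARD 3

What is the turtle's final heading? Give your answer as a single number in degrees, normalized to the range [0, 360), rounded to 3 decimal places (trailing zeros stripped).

Answer: 270

Derivation:
Executing turtle program step by step:
Start: pos=(-2,2), heading=270, pen down
FD 9: (-2,2) -> (-2,-7) [heading=270, draw]
FD 12: (-2,-7) -> (-2,-19) [heading=270, draw]
FD 3: (-2,-19) -> (-2,-22) [heading=270, draw]
Final: pos=(-2,-22), heading=270, 3 segment(s) drawn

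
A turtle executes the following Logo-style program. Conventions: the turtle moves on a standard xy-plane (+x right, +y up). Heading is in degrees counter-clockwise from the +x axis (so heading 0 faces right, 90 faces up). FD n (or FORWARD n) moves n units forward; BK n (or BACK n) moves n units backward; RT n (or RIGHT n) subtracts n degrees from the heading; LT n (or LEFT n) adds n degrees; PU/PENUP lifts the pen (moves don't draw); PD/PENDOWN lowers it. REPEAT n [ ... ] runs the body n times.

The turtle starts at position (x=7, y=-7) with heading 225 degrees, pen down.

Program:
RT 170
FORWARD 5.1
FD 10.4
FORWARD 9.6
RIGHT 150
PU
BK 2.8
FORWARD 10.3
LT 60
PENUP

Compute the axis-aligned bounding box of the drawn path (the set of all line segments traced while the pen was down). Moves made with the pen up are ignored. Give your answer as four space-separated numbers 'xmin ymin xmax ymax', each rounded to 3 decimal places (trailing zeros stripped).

Executing turtle program step by step:
Start: pos=(7,-7), heading=225, pen down
RT 170: heading 225 -> 55
FD 5.1: (7,-7) -> (9.925,-2.822) [heading=55, draw]
FD 10.4: (9.925,-2.822) -> (15.89,5.697) [heading=55, draw]
FD 9.6: (15.89,5.697) -> (21.397,13.561) [heading=55, draw]
RT 150: heading 55 -> 265
PU: pen up
BK 2.8: (21.397,13.561) -> (21.641,16.35) [heading=265, move]
FD 10.3: (21.641,16.35) -> (20.743,6.089) [heading=265, move]
LT 60: heading 265 -> 325
PU: pen up
Final: pos=(20.743,6.089), heading=325, 3 segment(s) drawn

Segment endpoints: x in {7, 9.925, 15.89, 21.397}, y in {-7, -2.822, 5.697, 13.561}
xmin=7, ymin=-7, xmax=21.397, ymax=13.561

Answer: 7 -7 21.397 13.561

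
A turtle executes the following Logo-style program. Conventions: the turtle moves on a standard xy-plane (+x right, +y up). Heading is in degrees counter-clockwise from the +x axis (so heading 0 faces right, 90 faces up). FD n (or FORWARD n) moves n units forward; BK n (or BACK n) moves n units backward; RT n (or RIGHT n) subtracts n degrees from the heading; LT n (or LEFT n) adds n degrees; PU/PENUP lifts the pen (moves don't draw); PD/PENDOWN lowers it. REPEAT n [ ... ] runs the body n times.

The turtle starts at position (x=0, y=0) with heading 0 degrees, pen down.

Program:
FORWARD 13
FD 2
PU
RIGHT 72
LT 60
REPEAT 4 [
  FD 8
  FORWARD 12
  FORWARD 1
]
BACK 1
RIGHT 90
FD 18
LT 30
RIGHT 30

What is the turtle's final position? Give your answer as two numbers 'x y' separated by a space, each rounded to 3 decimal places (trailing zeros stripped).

Executing turtle program step by step:
Start: pos=(0,0), heading=0, pen down
FD 13: (0,0) -> (13,0) [heading=0, draw]
FD 2: (13,0) -> (15,0) [heading=0, draw]
PU: pen up
RT 72: heading 0 -> 288
LT 60: heading 288 -> 348
REPEAT 4 [
  -- iteration 1/4 --
  FD 8: (15,0) -> (22.825,-1.663) [heading=348, move]
  FD 12: (22.825,-1.663) -> (34.563,-4.158) [heading=348, move]
  FD 1: (34.563,-4.158) -> (35.541,-4.366) [heading=348, move]
  -- iteration 2/4 --
  FD 8: (35.541,-4.366) -> (43.366,-6.029) [heading=348, move]
  FD 12: (43.366,-6.029) -> (55.104,-8.524) [heading=348, move]
  FD 1: (55.104,-8.524) -> (56.082,-8.732) [heading=348, move]
  -- iteration 3/4 --
  FD 8: (56.082,-8.732) -> (63.907,-10.396) [heading=348, move]
  FD 12: (63.907,-10.396) -> (75.645,-12.891) [heading=348, move]
  FD 1: (75.645,-12.891) -> (76.623,-13.098) [heading=348, move]
  -- iteration 4/4 --
  FD 8: (76.623,-13.098) -> (84.448,-14.762) [heading=348, move]
  FD 12: (84.448,-14.762) -> (96.186,-17.257) [heading=348, move]
  FD 1: (96.186,-17.257) -> (97.164,-17.465) [heading=348, move]
]
BK 1: (97.164,-17.465) -> (96.186,-17.257) [heading=348, move]
RT 90: heading 348 -> 258
FD 18: (96.186,-17.257) -> (92.444,-34.863) [heading=258, move]
LT 30: heading 258 -> 288
RT 30: heading 288 -> 258
Final: pos=(92.444,-34.863), heading=258, 2 segment(s) drawn

Answer: 92.444 -34.863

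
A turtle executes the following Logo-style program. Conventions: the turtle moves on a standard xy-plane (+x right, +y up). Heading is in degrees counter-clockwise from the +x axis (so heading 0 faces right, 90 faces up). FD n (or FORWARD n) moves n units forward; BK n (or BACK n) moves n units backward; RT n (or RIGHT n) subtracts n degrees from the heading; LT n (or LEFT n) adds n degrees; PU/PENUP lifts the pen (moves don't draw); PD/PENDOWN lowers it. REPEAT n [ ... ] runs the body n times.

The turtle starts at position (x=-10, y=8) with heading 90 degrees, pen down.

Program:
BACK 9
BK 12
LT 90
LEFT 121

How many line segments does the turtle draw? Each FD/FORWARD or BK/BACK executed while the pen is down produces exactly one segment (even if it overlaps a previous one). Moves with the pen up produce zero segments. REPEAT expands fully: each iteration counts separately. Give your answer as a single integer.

Executing turtle program step by step:
Start: pos=(-10,8), heading=90, pen down
BK 9: (-10,8) -> (-10,-1) [heading=90, draw]
BK 12: (-10,-1) -> (-10,-13) [heading=90, draw]
LT 90: heading 90 -> 180
LT 121: heading 180 -> 301
Final: pos=(-10,-13), heading=301, 2 segment(s) drawn
Segments drawn: 2

Answer: 2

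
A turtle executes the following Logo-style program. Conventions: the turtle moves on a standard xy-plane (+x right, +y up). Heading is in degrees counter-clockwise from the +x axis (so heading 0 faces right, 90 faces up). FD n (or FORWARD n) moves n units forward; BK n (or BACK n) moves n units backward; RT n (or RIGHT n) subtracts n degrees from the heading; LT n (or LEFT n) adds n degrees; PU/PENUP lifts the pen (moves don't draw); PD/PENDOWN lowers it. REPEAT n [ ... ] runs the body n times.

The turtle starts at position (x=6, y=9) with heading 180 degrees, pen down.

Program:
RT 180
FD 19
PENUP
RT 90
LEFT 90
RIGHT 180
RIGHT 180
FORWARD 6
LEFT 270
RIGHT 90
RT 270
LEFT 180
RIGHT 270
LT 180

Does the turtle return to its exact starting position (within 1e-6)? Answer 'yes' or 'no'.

Executing turtle program step by step:
Start: pos=(6,9), heading=180, pen down
RT 180: heading 180 -> 0
FD 19: (6,9) -> (25,9) [heading=0, draw]
PU: pen up
RT 90: heading 0 -> 270
LT 90: heading 270 -> 0
RT 180: heading 0 -> 180
RT 180: heading 180 -> 0
FD 6: (25,9) -> (31,9) [heading=0, move]
LT 270: heading 0 -> 270
RT 90: heading 270 -> 180
RT 270: heading 180 -> 270
LT 180: heading 270 -> 90
RT 270: heading 90 -> 180
LT 180: heading 180 -> 0
Final: pos=(31,9), heading=0, 1 segment(s) drawn

Start position: (6, 9)
Final position: (31, 9)
Distance = 25; >= 1e-6 -> NOT closed

Answer: no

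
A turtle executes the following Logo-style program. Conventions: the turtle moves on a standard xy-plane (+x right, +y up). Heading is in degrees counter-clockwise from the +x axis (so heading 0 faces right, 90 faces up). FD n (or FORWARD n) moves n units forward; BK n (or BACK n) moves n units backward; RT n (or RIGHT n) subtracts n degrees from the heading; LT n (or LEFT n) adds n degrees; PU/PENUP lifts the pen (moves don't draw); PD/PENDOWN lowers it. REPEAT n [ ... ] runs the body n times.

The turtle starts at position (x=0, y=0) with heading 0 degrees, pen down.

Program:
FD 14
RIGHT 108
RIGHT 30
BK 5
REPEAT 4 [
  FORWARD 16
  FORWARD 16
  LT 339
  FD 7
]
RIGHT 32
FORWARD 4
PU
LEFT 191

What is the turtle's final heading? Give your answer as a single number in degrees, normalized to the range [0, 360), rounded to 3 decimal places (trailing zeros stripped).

Answer: 297

Derivation:
Executing turtle program step by step:
Start: pos=(0,0), heading=0, pen down
FD 14: (0,0) -> (14,0) [heading=0, draw]
RT 108: heading 0 -> 252
RT 30: heading 252 -> 222
BK 5: (14,0) -> (17.716,3.346) [heading=222, draw]
REPEAT 4 [
  -- iteration 1/4 --
  FD 16: (17.716,3.346) -> (5.825,-7.36) [heading=222, draw]
  FD 16: (5.825,-7.36) -> (-6.065,-18.067) [heading=222, draw]
  LT 339: heading 222 -> 201
  FD 7: (-6.065,-18.067) -> (-12.6,-20.575) [heading=201, draw]
  -- iteration 2/4 --
  FD 16: (-12.6,-20.575) -> (-27.537,-26.309) [heading=201, draw]
  FD 16: (-27.537,-26.309) -> (-42.475,-32.043) [heading=201, draw]
  LT 339: heading 201 -> 180
  FD 7: (-42.475,-32.043) -> (-49.475,-32.043) [heading=180, draw]
  -- iteration 3/4 --
  FD 16: (-49.475,-32.043) -> (-65.475,-32.043) [heading=180, draw]
  FD 16: (-65.475,-32.043) -> (-81.475,-32.043) [heading=180, draw]
  LT 339: heading 180 -> 159
  FD 7: (-81.475,-32.043) -> (-88.01,-29.534) [heading=159, draw]
  -- iteration 4/4 --
  FD 16: (-88.01,-29.534) -> (-102.947,-23.8) [heading=159, draw]
  FD 16: (-102.947,-23.8) -> (-117.884,-18.067) [heading=159, draw]
  LT 339: heading 159 -> 138
  FD 7: (-117.884,-18.067) -> (-123.086,-13.383) [heading=138, draw]
]
RT 32: heading 138 -> 106
FD 4: (-123.086,-13.383) -> (-124.189,-9.538) [heading=106, draw]
PU: pen up
LT 191: heading 106 -> 297
Final: pos=(-124.189,-9.538), heading=297, 15 segment(s) drawn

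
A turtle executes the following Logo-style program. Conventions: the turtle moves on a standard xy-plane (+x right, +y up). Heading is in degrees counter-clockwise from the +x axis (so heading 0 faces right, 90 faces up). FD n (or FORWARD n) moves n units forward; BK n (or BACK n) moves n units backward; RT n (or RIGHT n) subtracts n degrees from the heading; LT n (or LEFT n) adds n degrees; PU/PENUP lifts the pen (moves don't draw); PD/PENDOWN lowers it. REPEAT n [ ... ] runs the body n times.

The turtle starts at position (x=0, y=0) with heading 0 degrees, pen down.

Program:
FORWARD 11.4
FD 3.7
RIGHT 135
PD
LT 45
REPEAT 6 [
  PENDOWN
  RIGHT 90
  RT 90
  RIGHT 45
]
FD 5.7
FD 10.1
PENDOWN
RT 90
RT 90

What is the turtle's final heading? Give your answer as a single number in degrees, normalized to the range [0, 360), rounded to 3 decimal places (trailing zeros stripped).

Answer: 180

Derivation:
Executing turtle program step by step:
Start: pos=(0,0), heading=0, pen down
FD 11.4: (0,0) -> (11.4,0) [heading=0, draw]
FD 3.7: (11.4,0) -> (15.1,0) [heading=0, draw]
RT 135: heading 0 -> 225
PD: pen down
LT 45: heading 225 -> 270
REPEAT 6 [
  -- iteration 1/6 --
  PD: pen down
  RT 90: heading 270 -> 180
  RT 90: heading 180 -> 90
  RT 45: heading 90 -> 45
  -- iteration 2/6 --
  PD: pen down
  RT 90: heading 45 -> 315
  RT 90: heading 315 -> 225
  RT 45: heading 225 -> 180
  -- iteration 3/6 --
  PD: pen down
  RT 90: heading 180 -> 90
  RT 90: heading 90 -> 0
  RT 45: heading 0 -> 315
  -- iteration 4/6 --
  PD: pen down
  RT 90: heading 315 -> 225
  RT 90: heading 225 -> 135
  RT 45: heading 135 -> 90
  -- iteration 5/6 --
  PD: pen down
  RT 90: heading 90 -> 0
  RT 90: heading 0 -> 270
  RT 45: heading 270 -> 225
  -- iteration 6/6 --
  PD: pen down
  RT 90: heading 225 -> 135
  RT 90: heading 135 -> 45
  RT 45: heading 45 -> 0
]
FD 5.7: (15.1,0) -> (20.8,0) [heading=0, draw]
FD 10.1: (20.8,0) -> (30.9,0) [heading=0, draw]
PD: pen down
RT 90: heading 0 -> 270
RT 90: heading 270 -> 180
Final: pos=(30.9,0), heading=180, 4 segment(s) drawn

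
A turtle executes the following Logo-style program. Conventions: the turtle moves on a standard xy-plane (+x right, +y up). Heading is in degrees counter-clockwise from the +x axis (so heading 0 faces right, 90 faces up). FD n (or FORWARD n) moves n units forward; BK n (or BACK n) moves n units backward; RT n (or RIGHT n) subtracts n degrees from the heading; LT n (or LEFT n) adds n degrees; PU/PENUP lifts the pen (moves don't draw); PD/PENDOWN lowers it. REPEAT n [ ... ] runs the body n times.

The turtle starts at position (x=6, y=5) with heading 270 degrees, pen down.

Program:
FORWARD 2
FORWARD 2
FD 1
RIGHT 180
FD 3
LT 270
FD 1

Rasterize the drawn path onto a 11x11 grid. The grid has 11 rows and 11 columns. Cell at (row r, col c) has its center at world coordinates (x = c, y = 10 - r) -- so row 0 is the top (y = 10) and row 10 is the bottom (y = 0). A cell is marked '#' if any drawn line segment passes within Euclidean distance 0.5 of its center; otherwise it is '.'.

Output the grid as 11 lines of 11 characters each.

Segment 0: (6,5) -> (6,3)
Segment 1: (6,3) -> (6,1)
Segment 2: (6,1) -> (6,0)
Segment 3: (6,0) -> (6,3)
Segment 4: (6,3) -> (7,3)

Answer: ...........
...........
...........
...........
...........
......#....
......#....
......##...
......#....
......#....
......#....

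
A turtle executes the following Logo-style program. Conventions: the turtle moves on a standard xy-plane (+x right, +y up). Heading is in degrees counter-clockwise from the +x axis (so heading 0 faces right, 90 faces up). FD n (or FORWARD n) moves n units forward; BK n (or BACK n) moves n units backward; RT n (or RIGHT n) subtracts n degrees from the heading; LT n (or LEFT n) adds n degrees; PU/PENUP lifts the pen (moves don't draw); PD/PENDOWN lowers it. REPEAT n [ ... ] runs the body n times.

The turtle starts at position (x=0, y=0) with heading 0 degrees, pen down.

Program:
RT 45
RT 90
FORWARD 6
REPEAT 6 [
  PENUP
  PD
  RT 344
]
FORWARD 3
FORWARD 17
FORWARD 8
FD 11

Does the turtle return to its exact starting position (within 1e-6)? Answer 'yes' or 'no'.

Answer: no

Derivation:
Executing turtle program step by step:
Start: pos=(0,0), heading=0, pen down
RT 45: heading 0 -> 315
RT 90: heading 315 -> 225
FD 6: (0,0) -> (-4.243,-4.243) [heading=225, draw]
REPEAT 6 [
  -- iteration 1/6 --
  PU: pen up
  PD: pen down
  RT 344: heading 225 -> 241
  -- iteration 2/6 --
  PU: pen up
  PD: pen down
  RT 344: heading 241 -> 257
  -- iteration 3/6 --
  PU: pen up
  PD: pen down
  RT 344: heading 257 -> 273
  -- iteration 4/6 --
  PU: pen up
  PD: pen down
  RT 344: heading 273 -> 289
  -- iteration 5/6 --
  PU: pen up
  PD: pen down
  RT 344: heading 289 -> 305
  -- iteration 6/6 --
  PU: pen up
  PD: pen down
  RT 344: heading 305 -> 321
]
FD 3: (-4.243,-4.243) -> (-1.911,-6.131) [heading=321, draw]
FD 17: (-1.911,-6.131) -> (11.3,-16.829) [heading=321, draw]
FD 8: (11.3,-16.829) -> (17.517,-21.864) [heading=321, draw]
FD 11: (17.517,-21.864) -> (26.066,-28.786) [heading=321, draw]
Final: pos=(26.066,-28.786), heading=321, 5 segment(s) drawn

Start position: (0, 0)
Final position: (26.066, -28.786)
Distance = 38.834; >= 1e-6 -> NOT closed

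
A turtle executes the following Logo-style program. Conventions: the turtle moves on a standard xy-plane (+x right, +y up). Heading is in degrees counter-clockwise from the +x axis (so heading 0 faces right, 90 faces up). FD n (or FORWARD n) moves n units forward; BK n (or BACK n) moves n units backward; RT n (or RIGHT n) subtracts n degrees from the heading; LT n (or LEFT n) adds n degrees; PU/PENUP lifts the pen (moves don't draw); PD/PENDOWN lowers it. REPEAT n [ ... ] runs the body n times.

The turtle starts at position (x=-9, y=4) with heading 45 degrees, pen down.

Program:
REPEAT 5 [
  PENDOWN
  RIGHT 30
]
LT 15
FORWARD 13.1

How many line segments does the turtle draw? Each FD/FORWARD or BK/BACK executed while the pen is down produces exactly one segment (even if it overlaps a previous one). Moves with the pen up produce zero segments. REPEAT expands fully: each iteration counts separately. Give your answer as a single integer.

Executing turtle program step by step:
Start: pos=(-9,4), heading=45, pen down
REPEAT 5 [
  -- iteration 1/5 --
  PD: pen down
  RT 30: heading 45 -> 15
  -- iteration 2/5 --
  PD: pen down
  RT 30: heading 15 -> 345
  -- iteration 3/5 --
  PD: pen down
  RT 30: heading 345 -> 315
  -- iteration 4/5 --
  PD: pen down
  RT 30: heading 315 -> 285
  -- iteration 5/5 --
  PD: pen down
  RT 30: heading 285 -> 255
]
LT 15: heading 255 -> 270
FD 13.1: (-9,4) -> (-9,-9.1) [heading=270, draw]
Final: pos=(-9,-9.1), heading=270, 1 segment(s) drawn
Segments drawn: 1

Answer: 1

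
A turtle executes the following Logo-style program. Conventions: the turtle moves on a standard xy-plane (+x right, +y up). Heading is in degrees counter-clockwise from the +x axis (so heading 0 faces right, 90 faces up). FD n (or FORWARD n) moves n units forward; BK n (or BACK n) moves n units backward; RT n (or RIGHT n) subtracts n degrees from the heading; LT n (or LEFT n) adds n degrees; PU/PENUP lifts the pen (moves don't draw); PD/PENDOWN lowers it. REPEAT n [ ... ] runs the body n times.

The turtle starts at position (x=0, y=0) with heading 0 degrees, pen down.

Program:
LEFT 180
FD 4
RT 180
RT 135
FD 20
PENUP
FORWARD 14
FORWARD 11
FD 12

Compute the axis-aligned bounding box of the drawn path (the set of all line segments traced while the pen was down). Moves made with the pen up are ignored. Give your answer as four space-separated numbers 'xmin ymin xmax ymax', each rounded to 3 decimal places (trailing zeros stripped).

Answer: -18.142 -14.142 0 0

Derivation:
Executing turtle program step by step:
Start: pos=(0,0), heading=0, pen down
LT 180: heading 0 -> 180
FD 4: (0,0) -> (-4,0) [heading=180, draw]
RT 180: heading 180 -> 0
RT 135: heading 0 -> 225
FD 20: (-4,0) -> (-18.142,-14.142) [heading=225, draw]
PU: pen up
FD 14: (-18.142,-14.142) -> (-28.042,-24.042) [heading=225, move]
FD 11: (-28.042,-24.042) -> (-35.82,-31.82) [heading=225, move]
FD 12: (-35.82,-31.82) -> (-44.305,-40.305) [heading=225, move]
Final: pos=(-44.305,-40.305), heading=225, 2 segment(s) drawn

Segment endpoints: x in {-18.142, -4, 0}, y in {-14.142, 0, 0}
xmin=-18.142, ymin=-14.142, xmax=0, ymax=0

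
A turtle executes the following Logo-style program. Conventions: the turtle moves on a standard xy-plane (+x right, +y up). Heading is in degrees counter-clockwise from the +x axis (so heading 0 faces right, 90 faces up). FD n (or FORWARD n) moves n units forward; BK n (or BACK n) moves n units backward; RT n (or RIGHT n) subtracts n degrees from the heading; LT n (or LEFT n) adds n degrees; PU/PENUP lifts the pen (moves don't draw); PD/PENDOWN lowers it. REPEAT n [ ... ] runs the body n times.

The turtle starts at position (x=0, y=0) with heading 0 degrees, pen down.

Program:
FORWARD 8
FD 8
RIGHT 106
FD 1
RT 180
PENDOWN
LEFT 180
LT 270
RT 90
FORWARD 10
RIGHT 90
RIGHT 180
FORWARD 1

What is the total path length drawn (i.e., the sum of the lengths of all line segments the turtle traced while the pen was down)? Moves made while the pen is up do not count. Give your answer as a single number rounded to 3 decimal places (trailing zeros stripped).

Executing turtle program step by step:
Start: pos=(0,0), heading=0, pen down
FD 8: (0,0) -> (8,0) [heading=0, draw]
FD 8: (8,0) -> (16,0) [heading=0, draw]
RT 106: heading 0 -> 254
FD 1: (16,0) -> (15.724,-0.961) [heading=254, draw]
RT 180: heading 254 -> 74
PD: pen down
LT 180: heading 74 -> 254
LT 270: heading 254 -> 164
RT 90: heading 164 -> 74
FD 10: (15.724,-0.961) -> (18.481,8.651) [heading=74, draw]
RT 90: heading 74 -> 344
RT 180: heading 344 -> 164
FD 1: (18.481,8.651) -> (17.519,8.927) [heading=164, draw]
Final: pos=(17.519,8.927), heading=164, 5 segment(s) drawn

Segment lengths:
  seg 1: (0,0) -> (8,0), length = 8
  seg 2: (8,0) -> (16,0), length = 8
  seg 3: (16,0) -> (15.724,-0.961), length = 1
  seg 4: (15.724,-0.961) -> (18.481,8.651), length = 10
  seg 5: (18.481,8.651) -> (17.519,8.927), length = 1
Total = 28

Answer: 28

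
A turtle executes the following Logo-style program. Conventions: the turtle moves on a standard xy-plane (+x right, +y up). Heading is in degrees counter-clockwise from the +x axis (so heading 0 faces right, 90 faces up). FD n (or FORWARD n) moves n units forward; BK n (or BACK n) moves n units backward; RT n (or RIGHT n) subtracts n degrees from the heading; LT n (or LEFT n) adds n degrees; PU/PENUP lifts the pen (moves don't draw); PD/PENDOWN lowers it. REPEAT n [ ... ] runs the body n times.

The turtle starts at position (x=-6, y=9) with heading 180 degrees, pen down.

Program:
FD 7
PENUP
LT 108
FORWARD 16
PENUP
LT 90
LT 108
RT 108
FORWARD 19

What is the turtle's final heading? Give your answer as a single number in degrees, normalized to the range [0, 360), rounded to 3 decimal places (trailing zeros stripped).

Executing turtle program step by step:
Start: pos=(-6,9), heading=180, pen down
FD 7: (-6,9) -> (-13,9) [heading=180, draw]
PU: pen up
LT 108: heading 180 -> 288
FD 16: (-13,9) -> (-8.056,-6.217) [heading=288, move]
PU: pen up
LT 90: heading 288 -> 18
LT 108: heading 18 -> 126
RT 108: heading 126 -> 18
FD 19: (-8.056,-6.217) -> (10.014,-0.346) [heading=18, move]
Final: pos=(10.014,-0.346), heading=18, 1 segment(s) drawn

Answer: 18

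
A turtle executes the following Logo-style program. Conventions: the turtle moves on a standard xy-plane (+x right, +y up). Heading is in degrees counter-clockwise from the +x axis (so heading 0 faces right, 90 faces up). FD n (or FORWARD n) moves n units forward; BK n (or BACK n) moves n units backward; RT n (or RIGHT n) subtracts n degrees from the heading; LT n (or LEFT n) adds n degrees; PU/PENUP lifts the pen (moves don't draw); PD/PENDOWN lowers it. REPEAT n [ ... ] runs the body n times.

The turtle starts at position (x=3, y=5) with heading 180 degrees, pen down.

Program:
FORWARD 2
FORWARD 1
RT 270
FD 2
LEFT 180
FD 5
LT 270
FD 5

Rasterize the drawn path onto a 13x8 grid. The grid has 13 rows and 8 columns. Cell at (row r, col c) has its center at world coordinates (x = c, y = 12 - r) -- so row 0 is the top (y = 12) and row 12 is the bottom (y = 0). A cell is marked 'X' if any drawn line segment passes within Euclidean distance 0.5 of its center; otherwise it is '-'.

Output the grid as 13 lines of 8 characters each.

Segment 0: (3,5) -> (1,5)
Segment 1: (1,5) -> (0,5)
Segment 2: (0,5) -> (0,3)
Segment 3: (0,3) -> (0,8)
Segment 4: (0,8) -> (5,8)

Answer: --------
--------
--------
--------
XXXXXX--
X-------
X-------
XXXX----
X-------
X-------
--------
--------
--------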